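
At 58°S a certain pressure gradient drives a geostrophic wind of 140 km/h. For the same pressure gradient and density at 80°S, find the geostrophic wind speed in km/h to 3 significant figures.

With the same pressure gradient and density, V_g ∝ 1/f ∝ 1/sin φ.
V₂ = V₁ · sin φ₁ / sin φ₂ = 140 × sin 58° / sin 80°
V₂ = 140 × 0.8480/0.9848 = 121 km/h

121 km/h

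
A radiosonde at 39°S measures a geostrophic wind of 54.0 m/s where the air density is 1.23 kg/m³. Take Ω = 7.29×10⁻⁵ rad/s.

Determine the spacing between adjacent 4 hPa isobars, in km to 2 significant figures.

Coriolis parameter at 39°S:
f = 2Ω sin φ = 2 × 7.29×10⁻⁵ × sin 39° = 9.18×10⁻⁵ s⁻¹
Geostrophic balance rearranged: |∂P/∂n| = f ρ V_g
|∂P/∂n| = 9.18×10⁻⁵ × 1.23 × 54.0 = 6.09×10⁻³ Pa/m
Isobar spacing: Δn = ΔP/|∂P/∂n| = 400 Pa / 6.09×10⁻³ Pa/m = 65634 m ≈ 66 km

66 km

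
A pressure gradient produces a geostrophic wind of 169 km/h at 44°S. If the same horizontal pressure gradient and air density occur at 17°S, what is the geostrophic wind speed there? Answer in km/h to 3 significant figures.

With the same pressure gradient and density, V_g ∝ 1/f ∝ 1/sin φ.
V₂ = V₁ · sin φ₁ / sin φ₂ = 169 × sin 44° / sin 17°
V₂ = 169 × 0.6947/0.2924 = 402 km/h

402 km/h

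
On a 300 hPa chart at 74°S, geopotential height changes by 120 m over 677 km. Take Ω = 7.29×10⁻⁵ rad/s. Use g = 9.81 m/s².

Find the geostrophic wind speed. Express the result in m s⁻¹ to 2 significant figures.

12 m s⁻¹

Coriolis parameter at 74°S:
f = 2Ω sin φ = 2 × 7.29×10⁻⁵ × sin 74° = 1.40×10⁻⁴ s⁻¹
Height gradient: |∂Z/∂n| = 120 m / 677000 m = 1.77×10⁻⁴
On a pressure surface, geostrophic balance gives V_g = (g/f)|∂Z/∂n|:
V_g = 9.81 × 1.77×10⁻⁴ / 1.40×10⁻⁴ = 12.4 m/s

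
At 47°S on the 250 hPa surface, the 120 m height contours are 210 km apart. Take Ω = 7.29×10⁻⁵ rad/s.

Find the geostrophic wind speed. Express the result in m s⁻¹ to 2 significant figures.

Coriolis parameter at 47°S:
f = 2Ω sin φ = 2 × 7.29×10⁻⁵ × sin 47° = 1.07×10⁻⁴ s⁻¹
Height gradient: |∂Z/∂n| = 120 m / 210000 m = 5.71×10⁻⁴
On a pressure surface, geostrophic balance gives V_g = (g/f)|∂Z/∂n|:
V_g = 9.81 × 5.71×10⁻⁴ / 1.07×10⁻⁴ = 52.6 m/s

53 m s⁻¹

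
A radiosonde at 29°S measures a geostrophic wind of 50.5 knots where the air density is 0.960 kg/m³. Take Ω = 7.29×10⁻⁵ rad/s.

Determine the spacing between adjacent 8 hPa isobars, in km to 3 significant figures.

454 km

Coriolis parameter at 29°S:
f = 2Ω sin φ = 2 × 7.29×10⁻⁵ × sin 29° = 7.07×10⁻⁵ s⁻¹
Wind speed in SI: 50.5 knots = 26.0 m/s
Geostrophic balance rearranged: |∂P/∂n| = f ρ V_g
|∂P/∂n| = 7.07×10⁻⁵ × 0.960 × 26.0 = 1.76×10⁻³ Pa/m
Isobar spacing: Δn = ΔP/|∂P/∂n| = 800 Pa / 1.76×10⁻³ Pa/m = 453796 m ≈ 454 km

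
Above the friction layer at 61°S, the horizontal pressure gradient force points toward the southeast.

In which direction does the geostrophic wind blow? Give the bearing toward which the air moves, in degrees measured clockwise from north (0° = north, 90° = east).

045°

The pressure-gradient force points toward the southeast (bearing 135°).
Geostrophic balance: in the Southern Hemisphere the Coriolis force deflects motion to the left, so the geostrophic wind blows 90° to the left of the pressure-gradient force (low pressure on the right).
Rotating 135° by 90° counterclockwise gives 045° — the wind blows toward the northeast.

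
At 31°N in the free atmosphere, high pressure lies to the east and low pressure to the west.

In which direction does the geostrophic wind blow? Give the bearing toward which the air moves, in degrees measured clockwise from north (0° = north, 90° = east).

000°

The pressure-gradient force points toward the west (bearing 270°).
Geostrophic balance: in the Northern Hemisphere the Coriolis force deflects motion to the right, so the geostrophic wind blows 90° to the right of the pressure-gradient force (low pressure on the left).
Rotating 270° by 90° clockwise gives 000° — the wind blows toward the north.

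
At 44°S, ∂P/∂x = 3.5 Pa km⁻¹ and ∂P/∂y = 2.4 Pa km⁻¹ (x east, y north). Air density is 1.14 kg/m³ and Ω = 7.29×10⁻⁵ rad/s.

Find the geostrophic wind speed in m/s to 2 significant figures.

Coriolis parameter at 44°S:
f = 2Ω sin φ = 2 × 7.29×10⁻⁵ × sin 44° = 1.01×10⁻⁴ s⁻¹
In the Southern Hemisphere f is negative: f = −1.01×10⁻⁴ s⁻¹.
Component geostrophic relations (x east, y north):
u_g = −(1/(fρ)) ∂P/∂y,  v_g = (1/(fρ)) ∂P/∂x
u_g = −(2.4×10⁻³)/(−1.01×10⁻⁴ × 1.14) = 20.8 m/s;  v_g = (3.5×10⁻³)/(−1.01×10⁻⁴ × 1.14) = −30.3 m/s
|V_g| = √(u_g² + v_g²) = 36.8 m/s

37 m/s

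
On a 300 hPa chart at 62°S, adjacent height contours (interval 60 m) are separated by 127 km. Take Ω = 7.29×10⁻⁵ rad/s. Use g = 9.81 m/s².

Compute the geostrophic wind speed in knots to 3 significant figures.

70.0 knots

Coriolis parameter at 62°S:
f = 2Ω sin φ = 2 × 7.29×10⁻⁵ × sin 62° = 1.29×10⁻⁴ s⁻¹
Height gradient: |∂Z/∂n| = 60 m / 127000 m = 4.72×10⁻⁴
On a pressure surface, geostrophic balance gives V_g = (g/f)|∂Z/∂n|:
V_g = 9.81 × 4.72×10⁻⁴ / 1.29×10⁻⁴ = 36.0 m/s
Converting: 36.0 m/s × 1.944 = 70.0 knots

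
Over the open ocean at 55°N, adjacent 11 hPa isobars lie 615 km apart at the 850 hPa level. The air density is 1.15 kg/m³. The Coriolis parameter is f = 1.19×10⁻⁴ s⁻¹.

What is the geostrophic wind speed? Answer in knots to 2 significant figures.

Pressure gradient: |∂P/∂n| = 1100 Pa / 615000 m = 1.79×10⁻³ Pa/m
Geostrophic balance (pressure-gradient force = Coriolis force):
V_g = (1/(fρ)) |∂P/∂n| = 1.79×10⁻³ / (1.19×10⁻⁴ × 1.15) = 13.1 m/s
Converting: 13.1 m/s × 1.944 = 25 knots

25 knots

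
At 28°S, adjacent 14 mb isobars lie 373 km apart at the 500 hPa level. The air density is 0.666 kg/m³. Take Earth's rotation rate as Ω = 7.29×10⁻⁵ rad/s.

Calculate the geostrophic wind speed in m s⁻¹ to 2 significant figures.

Coriolis parameter at 28°S:
f = 2Ω sin φ = 2 × 7.29×10⁻⁵ × sin 28° = 6.84×10⁻⁵ s⁻¹
Pressure gradient: |∂P/∂n| = 1400 Pa / 373000 m = 3.75×10⁻³ Pa/m
Geostrophic balance (pressure-gradient force = Coriolis force):
V_g = (1/(fρ)) |∂P/∂n| = 3.75×10⁻³ / (6.84×10⁻⁵ × 0.666) = 82.3 m/s

82 m s⁻¹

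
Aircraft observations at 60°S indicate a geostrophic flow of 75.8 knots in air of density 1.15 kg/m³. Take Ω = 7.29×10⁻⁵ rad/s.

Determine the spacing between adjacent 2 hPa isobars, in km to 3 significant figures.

35.3 km

Coriolis parameter at 60°S:
f = 2Ω sin φ = 2 × 7.29×10⁻⁵ × sin 60° = 1.26×10⁻⁴ s⁻¹
Wind speed in SI: 75.8 knots = 39.0 m/s
Geostrophic balance rearranged: |∂P/∂n| = f ρ V_g
|∂P/∂n| = 1.26×10⁻⁴ × 1.15 × 39.0 = 5.66×10⁻³ Pa/m
Isobar spacing: Δn = ΔP/|∂P/∂n| = 200 Pa / 5.66×10⁻³ Pa/m = 35321 m ≈ 35.3 km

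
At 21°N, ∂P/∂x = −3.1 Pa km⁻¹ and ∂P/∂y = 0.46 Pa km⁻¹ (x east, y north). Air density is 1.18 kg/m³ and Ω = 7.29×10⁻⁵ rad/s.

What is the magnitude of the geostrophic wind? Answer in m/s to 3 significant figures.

Coriolis parameter at 21°N:
f = 2Ω sin φ = 2 × 7.29×10⁻⁵ × sin 21° = 5.23×10⁻⁵ s⁻¹
Component geostrophic relations (x east, y north):
u_g = −(1/(fρ)) ∂P/∂y,  v_g = (1/(fρ)) ∂P/∂x
u_g = −(0.46×10⁻³)/(5.23×10⁻⁵ × 1.18) = −7.46 m/s;  v_g = (−3.1×10⁻³)/(5.23×10⁻⁵ × 1.18) = −50.3 m/s
|V_g| = √(u_g² + v_g²) = 50.8 m/s

50.8 m/s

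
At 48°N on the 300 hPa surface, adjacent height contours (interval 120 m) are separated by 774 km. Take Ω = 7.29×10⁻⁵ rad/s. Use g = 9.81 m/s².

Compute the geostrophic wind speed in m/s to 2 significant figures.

Coriolis parameter at 48°N:
f = 2Ω sin φ = 2 × 7.29×10⁻⁵ × sin 48° = 1.08×10⁻⁴ s⁻¹
Height gradient: |∂Z/∂n| = 120 m / 774000 m = 1.55×10⁻⁴
On a pressure surface, geostrophic balance gives V_g = (g/f)|∂Z/∂n|:
V_g = 9.81 × 1.55×10⁻⁴ / 1.08×10⁻⁴ = 14.0 m/s

14 m/s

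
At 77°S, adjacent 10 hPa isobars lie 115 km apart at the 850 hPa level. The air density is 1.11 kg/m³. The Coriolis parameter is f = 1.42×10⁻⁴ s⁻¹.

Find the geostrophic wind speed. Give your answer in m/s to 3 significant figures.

Pressure gradient: |∂P/∂n| = 1000 Pa / 115000 m = 8.70×10⁻³ Pa/m
Geostrophic balance (pressure-gradient force = Coriolis force):
V_g = (1/(fρ)) |∂P/∂n| = 8.70×10⁻³ / (1.42×10⁻⁴ × 1.11) = 55.2 m/s

55.2 m/s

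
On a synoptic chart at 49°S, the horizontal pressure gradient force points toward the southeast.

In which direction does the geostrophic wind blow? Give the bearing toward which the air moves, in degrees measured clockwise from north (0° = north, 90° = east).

The pressure-gradient force points toward the southeast (bearing 135°).
Geostrophic balance: in the Southern Hemisphere the Coriolis force deflects motion to the left, so the geostrophic wind blows 90° to the left of the pressure-gradient force (low pressure on the right).
Rotating 135° by 90° counterclockwise gives 045° — the wind blows toward the northeast.

045°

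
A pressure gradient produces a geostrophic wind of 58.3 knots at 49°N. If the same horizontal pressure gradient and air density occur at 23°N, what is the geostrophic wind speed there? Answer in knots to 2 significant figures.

110 knots

With the same pressure gradient and density, V_g ∝ 1/f ∝ 1/sin φ.
V₂ = V₁ · sin φ₁ / sin φ₂ = 58.3 × sin 49° / sin 23°
V₂ = 58.3 × 0.7547/0.3907 = 110 knots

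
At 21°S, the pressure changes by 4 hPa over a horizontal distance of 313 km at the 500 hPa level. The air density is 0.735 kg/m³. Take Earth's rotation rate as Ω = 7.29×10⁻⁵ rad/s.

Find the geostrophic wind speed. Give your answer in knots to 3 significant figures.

64.7 knots

Coriolis parameter at 21°S:
f = 2Ω sin φ = 2 × 7.29×10⁻⁵ × sin 21° = 5.23×10⁻⁵ s⁻¹
Pressure gradient: |∂P/∂n| = 400 Pa / 313000 m = 1.28×10⁻³ Pa/m
Geostrophic balance (pressure-gradient force = Coriolis force):
V_g = (1/(fρ)) |∂P/∂n| = 1.28×10⁻³ / (5.23×10⁻⁵ × 0.735) = 33.3 m/s
Converting: 33.3 m/s × 1.944 = 64.7 knots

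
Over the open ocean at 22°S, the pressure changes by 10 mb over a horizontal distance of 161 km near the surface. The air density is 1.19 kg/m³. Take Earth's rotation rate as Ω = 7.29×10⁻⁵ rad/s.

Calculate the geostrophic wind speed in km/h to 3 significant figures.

344 km/h

Coriolis parameter at 22°S:
f = 2Ω sin φ = 2 × 7.29×10⁻⁵ × sin 22° = 5.46×10⁻⁵ s⁻¹
Pressure gradient: |∂P/∂n| = 1000 Pa / 161000 m = 6.21×10⁻³ Pa/m
Geostrophic balance (pressure-gradient force = Coriolis force):
V_g = (1/(fρ)) |∂P/∂n| = 6.21×10⁻³ / (5.46×10⁻⁵ × 1.19) = 95.6 m/s
Converting: 95.6 m/s × 3.6 = 344 km/h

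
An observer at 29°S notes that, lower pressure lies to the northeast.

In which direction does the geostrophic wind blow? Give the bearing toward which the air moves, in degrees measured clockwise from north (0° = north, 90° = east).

315°

The pressure-gradient force points toward the northeast (bearing 045°).
Geostrophic balance: in the Southern Hemisphere the Coriolis force deflects motion to the left, so the geostrophic wind blows 90° to the left of the pressure-gradient force (low pressure on the right).
Rotating 045° by 90° counterclockwise gives 315° — the wind blows toward the northwest.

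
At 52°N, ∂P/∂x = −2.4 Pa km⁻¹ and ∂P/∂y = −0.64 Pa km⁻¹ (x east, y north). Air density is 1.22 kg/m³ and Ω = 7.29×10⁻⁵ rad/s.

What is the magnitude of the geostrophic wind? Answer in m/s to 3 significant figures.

Coriolis parameter at 52°N:
f = 2Ω sin φ = 2 × 7.29×10⁻⁵ × sin 52° = 1.15×10⁻⁴ s⁻¹
Component geostrophic relations (x east, y north):
u_g = −(1/(fρ)) ∂P/∂y,  v_g = (1/(fρ)) ∂P/∂x
u_g = −(−0.64×10⁻³)/(1.15×10⁻⁴ × 1.22) = 4.57 m/s;  v_g = (−2.4×10⁻³)/(1.15×10⁻⁴ × 1.22) = −17.1 m/s
|V_g| = √(u_g² + v_g²) = 17.7 m/s

17.7 m/s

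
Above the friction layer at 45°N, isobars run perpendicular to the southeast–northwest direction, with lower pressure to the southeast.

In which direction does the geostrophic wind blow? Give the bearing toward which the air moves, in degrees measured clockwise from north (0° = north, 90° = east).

225°

The pressure-gradient force points toward the southeast (bearing 135°).
Geostrophic balance: in the Northern Hemisphere the Coriolis force deflects motion to the right, so the geostrophic wind blows 90° to the right of the pressure-gradient force (low pressure on the left).
Rotating 135° by 90° clockwise gives 225° — the wind blows toward the southwest.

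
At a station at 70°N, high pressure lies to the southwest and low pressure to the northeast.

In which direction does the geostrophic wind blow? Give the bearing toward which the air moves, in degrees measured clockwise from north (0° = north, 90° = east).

135°

The pressure-gradient force points toward the northeast (bearing 045°).
Geostrophic balance: in the Northern Hemisphere the Coriolis force deflects motion to the right, so the geostrophic wind blows 90° to the right of the pressure-gradient force (low pressure on the left).
Rotating 045° by 90° clockwise gives 135° — the wind blows toward the southeast.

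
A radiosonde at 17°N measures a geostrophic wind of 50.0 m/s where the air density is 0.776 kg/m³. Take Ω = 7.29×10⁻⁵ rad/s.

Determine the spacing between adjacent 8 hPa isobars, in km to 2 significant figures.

Coriolis parameter at 17°N:
f = 2Ω sin φ = 2 × 7.29×10⁻⁵ × sin 17° = 4.26×10⁻⁵ s⁻¹
Geostrophic balance rearranged: |∂P/∂n| = f ρ V_g
|∂P/∂n| = 4.26×10⁻⁵ × 0.776 × 50.0 = 1.65×10⁻³ Pa/m
Isobar spacing: Δn = ΔP/|∂P/∂n| = 800 Pa / 1.65×10⁻³ Pa/m = 483688 m ≈ 480 km

480 km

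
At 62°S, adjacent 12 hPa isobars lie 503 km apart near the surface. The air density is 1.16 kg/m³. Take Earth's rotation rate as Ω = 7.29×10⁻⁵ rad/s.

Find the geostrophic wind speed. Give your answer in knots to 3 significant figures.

Coriolis parameter at 62°S:
f = 2Ω sin φ = 2 × 7.29×10⁻⁵ × sin 62° = 1.29×10⁻⁴ s⁻¹
Pressure gradient: |∂P/∂n| = 1200 Pa / 503000 m = 2.39×10⁻³ Pa/m
Geostrophic balance (pressure-gradient force = Coriolis force):
V_g = (1/(fρ)) |∂P/∂n| = 2.39×10⁻³ / (1.29×10⁻⁴ × 1.16) = 16.0 m/s
Converting: 16.0 m/s × 1.944 = 31.1 knots

31.1 knots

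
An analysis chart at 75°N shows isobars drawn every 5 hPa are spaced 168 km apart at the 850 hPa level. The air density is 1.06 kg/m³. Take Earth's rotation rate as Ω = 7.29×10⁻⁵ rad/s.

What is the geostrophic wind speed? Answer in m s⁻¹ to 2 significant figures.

20 m s⁻¹

Coriolis parameter at 75°N:
f = 2Ω sin φ = 2 × 7.29×10⁻⁵ × sin 75° = 1.41×10⁻⁴ s⁻¹
Pressure gradient: |∂P/∂n| = 500 Pa / 168000 m = 2.98×10⁻³ Pa/m
Geostrophic balance (pressure-gradient force = Coriolis force):
V_g = (1/(fρ)) |∂P/∂n| = 2.98×10⁻³ / (1.41×10⁻⁴ × 1.06) = 19.9 m/s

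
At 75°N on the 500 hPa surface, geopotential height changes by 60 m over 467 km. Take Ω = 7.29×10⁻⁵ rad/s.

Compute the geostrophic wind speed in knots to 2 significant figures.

Coriolis parameter at 75°N:
f = 2Ω sin φ = 2 × 7.29×10⁻⁵ × sin 75° = 1.41×10⁻⁴ s⁻¹
Height gradient: |∂Z/∂n| = 60 m / 467000 m = 1.28×10⁻⁴
On a pressure surface, geostrophic balance gives V_g = (g/f)|∂Z/∂n|:
V_g = 9.81 × 1.28×10⁻⁴ / 1.41×10⁻⁴ = 8.95 m/s
Converting: 8.95 m/s × 1.944 = 17 knots

17 knots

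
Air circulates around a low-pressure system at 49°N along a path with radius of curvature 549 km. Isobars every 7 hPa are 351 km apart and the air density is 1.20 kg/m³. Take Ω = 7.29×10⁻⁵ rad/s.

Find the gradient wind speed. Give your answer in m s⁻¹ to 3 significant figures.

12.5 m s⁻¹

Coriolis parameter at 49°N:
f = 2Ω sin φ = 2 × 7.29×10⁻⁵ × sin 49° = 1.10×10⁻⁴ s⁻¹
Pressure gradient: |∂P/∂n| = 700 Pa / 351000 m = 1.99×10⁻³ Pa/m
Geostrophic speed: V_g = |∂P/∂n|/(fρ) = 1.99×10⁻³/(1.10×10⁻⁴ × 1.20) = 15.1 m/s
Around a low, centrifugal force acts outward with Coriolis, so pressure-gradient force balances both:
(1/ρ)|∂P/∂n| = fV + V²/R  →  V² + fR·V − fR·V_g = 0
With fR = 1.10×10⁻⁴ × 549×10³ m = 60.4 m/s:
V = [−fR + √((fR)² + 4 fR V_g)]/2 = [−60.4 + √(60.4² + 4×60.4×15.1)]/2 = 12.5 m/s
Subgeostrophic (V < V_g = 15.1 m/s), as expected around a low.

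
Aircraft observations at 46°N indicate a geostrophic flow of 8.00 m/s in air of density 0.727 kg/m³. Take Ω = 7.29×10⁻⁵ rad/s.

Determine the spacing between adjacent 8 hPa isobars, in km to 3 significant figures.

1310 km

Coriolis parameter at 46°N:
f = 2Ω sin φ = 2 × 7.29×10⁻⁵ × sin 46° = 1.05×10⁻⁴ s⁻¹
Geostrophic balance rearranged: |∂P/∂n| = f ρ V_g
|∂P/∂n| = 1.05×10⁻⁴ × 0.727 × 8.00 = 6.10×10⁻⁴ Pa/m
Isobar spacing: Δn = ΔP/|∂P/∂n| = 800 Pa / 6.10×10⁻⁴ Pa/m = 1311517 m ≈ 1310 km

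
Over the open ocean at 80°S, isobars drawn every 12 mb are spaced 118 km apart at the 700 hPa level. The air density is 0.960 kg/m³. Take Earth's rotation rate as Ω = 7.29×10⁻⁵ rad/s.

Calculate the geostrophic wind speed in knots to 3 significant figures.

Coriolis parameter at 80°S:
f = 2Ω sin φ = 2 × 7.29×10⁻⁵ × sin 80° = 1.44×10⁻⁴ s⁻¹
Pressure gradient: |∂P/∂n| = 1200 Pa / 118000 m = 1.02×10⁻² Pa/m
Geostrophic balance (pressure-gradient force = Coriolis force):
V_g = (1/(fρ)) |∂P/∂n| = 1.02×10⁻² / (1.44×10⁻⁴ × 0.960) = 73.8 m/s
Converting: 73.8 m/s × 1.944 = 143 knots

143 knots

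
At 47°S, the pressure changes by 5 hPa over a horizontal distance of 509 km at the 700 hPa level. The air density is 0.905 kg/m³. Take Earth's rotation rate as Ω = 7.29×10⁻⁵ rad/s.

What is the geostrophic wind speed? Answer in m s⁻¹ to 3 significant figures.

10.2 m s⁻¹

Coriolis parameter at 47°S:
f = 2Ω sin φ = 2 × 7.29×10⁻⁵ × sin 47° = 1.07×10⁻⁴ s⁻¹
Pressure gradient: |∂P/∂n| = 500 Pa / 509000 m = 9.82×10⁻⁴ Pa/m
Geostrophic balance (pressure-gradient force = Coriolis force):
V_g = (1/(fρ)) |∂P/∂n| = 9.82×10⁻⁴ / (1.07×10⁻⁴ × 0.905) = 10.2 m/s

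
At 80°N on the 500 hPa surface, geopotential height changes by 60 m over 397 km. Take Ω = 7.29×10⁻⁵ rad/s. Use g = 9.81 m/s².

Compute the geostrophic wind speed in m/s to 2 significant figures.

Coriolis parameter at 80°N:
f = 2Ω sin φ = 2 × 7.29×10⁻⁵ × sin 80° = 1.44×10⁻⁴ s⁻¹
Height gradient: |∂Z/∂n| = 60 m / 397000 m = 1.51×10⁻⁴
On a pressure surface, geostrophic balance gives V_g = (g/f)|∂Z/∂n|:
V_g = 9.81 × 1.51×10⁻⁴ / 1.44×10⁻⁴ = 10.3 m/s

10 m/s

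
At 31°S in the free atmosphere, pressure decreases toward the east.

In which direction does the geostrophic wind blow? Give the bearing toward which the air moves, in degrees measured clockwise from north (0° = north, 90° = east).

000°

The pressure-gradient force points toward the east (bearing 090°).
Geostrophic balance: in the Southern Hemisphere the Coriolis force deflects motion to the left, so the geostrophic wind blows 90° to the left of the pressure-gradient force (low pressure on the right).
Rotating 090° by 90° counterclockwise gives 000° — the wind blows toward the north.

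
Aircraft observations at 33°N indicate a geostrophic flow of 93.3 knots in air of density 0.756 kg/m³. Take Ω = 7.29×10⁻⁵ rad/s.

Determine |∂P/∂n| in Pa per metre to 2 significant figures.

2.9×10⁻³ Pa/m

Coriolis parameter at 33°N:
f = 2Ω sin φ = 2 × 7.29×10⁻⁵ × sin 33° = 7.94×10⁻⁵ s⁻¹
Wind speed in SI: 93.3 knots = 48.0 m/s
Geostrophic balance rearranged: |∂P/∂n| = f ρ V_g
|∂P/∂n| = 7.94×10⁻⁵ × 0.756 × 48.0 = 2.88×10⁻³ Pa/m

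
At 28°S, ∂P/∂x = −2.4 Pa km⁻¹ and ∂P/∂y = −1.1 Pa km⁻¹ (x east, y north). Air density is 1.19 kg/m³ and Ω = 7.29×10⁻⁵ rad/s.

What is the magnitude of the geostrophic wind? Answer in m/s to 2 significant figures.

Coriolis parameter at 28°S:
f = 2Ω sin φ = 2 × 7.29×10⁻⁵ × sin 28° = 6.84×10⁻⁵ s⁻¹
In the Southern Hemisphere f is negative: f = −6.84×10⁻⁵ s⁻¹.
Component geostrophic relations (x east, y north):
u_g = −(1/(fρ)) ∂P/∂y,  v_g = (1/(fρ)) ∂P/∂x
u_g = −(−1.1×10⁻³)/(−6.84×10⁻⁵ × 1.19) = −13.5 m/s;  v_g = (−2.4×10⁻³)/(−6.84×10⁻⁵ × 1.19) = 29.5 m/s
|V_g| = √(u_g² + v_g²) = 32.4 m/s

32 m/s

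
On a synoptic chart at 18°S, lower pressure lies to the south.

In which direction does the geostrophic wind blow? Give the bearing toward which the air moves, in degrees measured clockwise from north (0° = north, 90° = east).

090°

The pressure-gradient force points toward the south (bearing 180°).
Geostrophic balance: in the Southern Hemisphere the Coriolis force deflects motion to the left, so the geostrophic wind blows 90° to the left of the pressure-gradient force (low pressure on the right).
Rotating 180° by 90° counterclockwise gives 090° — the wind blows toward the east.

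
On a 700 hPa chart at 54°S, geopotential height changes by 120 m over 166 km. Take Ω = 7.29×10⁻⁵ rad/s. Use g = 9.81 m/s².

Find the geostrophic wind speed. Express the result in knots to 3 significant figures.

117 knots

Coriolis parameter at 54°S:
f = 2Ω sin φ = 2 × 7.29×10⁻⁵ × sin 54° = 1.18×10⁻⁴ s⁻¹
Height gradient: |∂Z/∂n| = 120 m / 166000 m = 7.23×10⁻⁴
On a pressure surface, geostrophic balance gives V_g = (g/f)|∂Z/∂n|:
V_g = 9.81 × 7.23×10⁻⁴ / 1.18×10⁻⁴ = 60.1 m/s
Converting: 60.1 m/s × 1.944 = 117 knots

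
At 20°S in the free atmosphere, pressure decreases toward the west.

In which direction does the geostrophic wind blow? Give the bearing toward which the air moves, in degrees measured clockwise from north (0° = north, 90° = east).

The pressure-gradient force points toward the west (bearing 270°).
Geostrophic balance: in the Southern Hemisphere the Coriolis force deflects motion to the left, so the geostrophic wind blows 90° to the left of the pressure-gradient force (low pressure on the right).
Rotating 270° by 90° counterclockwise gives 180° — the wind blows toward the south.

180°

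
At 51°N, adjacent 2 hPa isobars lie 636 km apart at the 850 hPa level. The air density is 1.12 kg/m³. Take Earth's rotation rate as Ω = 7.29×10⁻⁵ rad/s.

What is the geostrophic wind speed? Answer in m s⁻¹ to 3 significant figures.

Coriolis parameter at 51°N:
f = 2Ω sin φ = 2 × 7.29×10⁻⁵ × sin 51° = 1.13×10⁻⁴ s⁻¹
Pressure gradient: |∂P/∂n| = 200 Pa / 636000 m = 3.14×10⁻⁴ Pa/m
Geostrophic balance (pressure-gradient force = Coriolis force):
V_g = (1/(fρ)) |∂P/∂n| = 3.14×10⁻⁴ / (1.13×10⁻⁴ × 1.12) = 2.48 m/s

2.48 m s⁻¹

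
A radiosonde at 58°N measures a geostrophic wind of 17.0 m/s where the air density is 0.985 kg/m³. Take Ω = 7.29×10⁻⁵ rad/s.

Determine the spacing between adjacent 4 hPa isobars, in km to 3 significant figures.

Coriolis parameter at 58°N:
f = 2Ω sin φ = 2 × 7.29×10⁻⁵ × sin 58° = 1.24×10⁻⁴ s⁻¹
Geostrophic balance rearranged: |∂P/∂n| = f ρ V_g
|∂P/∂n| = 1.24×10⁻⁴ × 0.985 × 17.0 = 2.07×10⁻³ Pa/m
Isobar spacing: Δn = ΔP/|∂P/∂n| = 400 Pa / 2.07×10⁻³ Pa/m = 193195 m ≈ 193 km

193 km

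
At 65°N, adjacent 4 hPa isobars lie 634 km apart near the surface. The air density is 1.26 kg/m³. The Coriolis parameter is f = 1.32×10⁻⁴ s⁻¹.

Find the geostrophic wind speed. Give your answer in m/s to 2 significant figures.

Pressure gradient: |∂P/∂n| = 400 Pa / 634000 m = 6.31×10⁻⁴ Pa/m
Geostrophic balance (pressure-gradient force = Coriolis force):
V_g = (1/(fρ)) |∂P/∂n| = 6.31×10⁻⁴ / (1.32×10⁻⁴ × 1.26) = 3.79 m/s

3.8 m/s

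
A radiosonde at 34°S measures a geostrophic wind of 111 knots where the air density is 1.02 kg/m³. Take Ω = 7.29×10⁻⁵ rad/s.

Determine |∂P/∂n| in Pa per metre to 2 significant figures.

4.7×10⁻³ Pa/m

Coriolis parameter at 34°S:
f = 2Ω sin φ = 2 × 7.29×10⁻⁵ × sin 34° = 8.15×10⁻⁵ s⁻¹
Wind speed in SI: 111 knots = 57.1 m/s
Geostrophic balance rearranged: |∂P/∂n| = f ρ V_g
|∂P/∂n| = 8.15×10⁻⁵ × 1.02 × 57.1 = 4.75×10⁻³ Pa/m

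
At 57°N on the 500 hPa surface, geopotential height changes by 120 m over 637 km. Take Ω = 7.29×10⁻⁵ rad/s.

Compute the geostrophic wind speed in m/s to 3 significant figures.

15.1 m/s

Coriolis parameter at 57°N:
f = 2Ω sin φ = 2 × 7.29×10⁻⁵ × sin 57° = 1.22×10⁻⁴ s⁻¹
Height gradient: |∂Z/∂n| = 120 m / 637000 m = 1.88×10⁻⁴
On a pressure surface, geostrophic balance gives V_g = (g/f)|∂Z/∂n|:
V_g = 9.81 × 1.88×10⁻⁴ / 1.22×10⁻⁴ = 15.1 m/s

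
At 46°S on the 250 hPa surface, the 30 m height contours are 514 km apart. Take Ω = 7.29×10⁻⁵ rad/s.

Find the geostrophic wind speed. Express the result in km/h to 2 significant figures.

Coriolis parameter at 46°S:
f = 2Ω sin φ = 2 × 7.29×10⁻⁵ × sin 46° = 1.05×10⁻⁴ s⁻¹
Height gradient: |∂Z/∂n| = 30 m / 514000 m = 5.84×10⁻⁵
On a pressure surface, geostrophic balance gives V_g = (g/f)|∂Z/∂n|:
V_g = 9.81 × 5.84×10⁻⁵ / 1.05×10⁻⁴ = 5.46 m/s
Converting: 5.46 m/s × 3.6 = 20 km/h

20 km/h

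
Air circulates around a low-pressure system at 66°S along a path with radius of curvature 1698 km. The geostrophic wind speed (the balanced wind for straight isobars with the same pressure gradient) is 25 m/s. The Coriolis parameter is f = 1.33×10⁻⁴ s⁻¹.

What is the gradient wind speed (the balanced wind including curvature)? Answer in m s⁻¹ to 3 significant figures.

22.7 m s⁻¹

Around a low, centrifugal force acts outward with Coriolis, so pressure-gradient force balances both:
(1/ρ)|∂P/∂n| = fV + V²/R  →  V² + fR·V − fR·V_g = 0
With fR = 1.33×10⁻⁴ × 1698×10³ m = 226 m/s:
V = [−fR + √((fR)² + 4 fR V_g)]/2 = [−226 + √(226² + 4×226×25)]/2 = 22.7 m/s
Subgeostrophic (V < V_g = 25 m/s), as expected around a low.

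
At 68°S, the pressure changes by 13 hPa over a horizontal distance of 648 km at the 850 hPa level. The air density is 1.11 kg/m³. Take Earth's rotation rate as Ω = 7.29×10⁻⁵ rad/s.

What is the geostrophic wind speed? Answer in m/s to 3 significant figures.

13.4 m/s

Coriolis parameter at 68°S:
f = 2Ω sin φ = 2 × 7.29×10⁻⁵ × sin 68° = 1.35×10⁻⁴ s⁻¹
Pressure gradient: |∂P/∂n| = 1300 Pa / 648000 m = 2.01×10⁻³ Pa/m
Geostrophic balance (pressure-gradient force = Coriolis force):
V_g = (1/(fρ)) |∂P/∂n| = 2.01×10⁻³ / (1.35×10⁻⁴ × 1.11) = 13.4 m/s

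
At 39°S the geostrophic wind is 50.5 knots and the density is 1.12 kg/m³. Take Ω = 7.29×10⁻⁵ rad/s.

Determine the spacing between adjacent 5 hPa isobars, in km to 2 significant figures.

190 km

Coriolis parameter at 39°S:
f = 2Ω sin φ = 2 × 7.29×10⁻⁵ × sin 39° = 9.18×10⁻⁵ s⁻¹
Wind speed in SI: 50.5 knots = 26.0 m/s
Geostrophic balance rearranged: |∂P/∂n| = f ρ V_g
|∂P/∂n| = 9.18×10⁻⁵ × 1.12 × 26.0 = 2.67×10⁻³ Pa/m
Isobar spacing: Δn = ΔP/|∂P/∂n| = 500 Pa / 2.67×10⁻³ Pa/m = 187281 m ≈ 190 km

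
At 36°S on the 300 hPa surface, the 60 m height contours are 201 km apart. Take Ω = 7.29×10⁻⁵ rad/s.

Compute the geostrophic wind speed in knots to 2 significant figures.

Coriolis parameter at 36°S:
f = 2Ω sin φ = 2 × 7.29×10⁻⁵ × sin 36° = 8.57×10⁻⁵ s⁻¹
Height gradient: |∂Z/∂n| = 60 m / 201000 m = 2.99×10⁻⁴
On a pressure surface, geostrophic balance gives V_g = (g/f)|∂Z/∂n|:
V_g = 9.81 × 2.99×10⁻⁴ / 8.57×10⁻⁵ = 34.2 m/s
Converting: 34.2 m/s × 1.944 = 66 knots

66 knots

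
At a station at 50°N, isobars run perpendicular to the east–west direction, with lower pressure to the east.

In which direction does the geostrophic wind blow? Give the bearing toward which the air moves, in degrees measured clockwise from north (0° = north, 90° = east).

180°

The pressure-gradient force points toward the east (bearing 090°).
Geostrophic balance: in the Northern Hemisphere the Coriolis force deflects motion to the right, so the geostrophic wind blows 90° to the right of the pressure-gradient force (low pressure on the left).
Rotating 090° by 90° clockwise gives 180° — the wind blows toward the south.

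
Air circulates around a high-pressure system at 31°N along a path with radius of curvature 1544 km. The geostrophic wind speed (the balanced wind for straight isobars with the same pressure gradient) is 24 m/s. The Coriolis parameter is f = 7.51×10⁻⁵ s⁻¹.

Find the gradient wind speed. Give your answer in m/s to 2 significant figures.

34 m/s

Around a high, pressure-gradient force acts outward with centrifugal, so Coriolis balances both:
fV = (1/ρ)|∂P/∂n| + V²/R  →  V² − fR·V + fR·V_g = 0
With fR = 7.51×10⁻⁵ × 1544×10³ m = 116 m/s:
V = [fR − √((fR)² − 4 fR V_g)]/2 = [116 − √(116² − 4×116×24)]/2 = 33.9 m/s
Supergeostrophic (V > V_g = 24 m/s), as expected around a high.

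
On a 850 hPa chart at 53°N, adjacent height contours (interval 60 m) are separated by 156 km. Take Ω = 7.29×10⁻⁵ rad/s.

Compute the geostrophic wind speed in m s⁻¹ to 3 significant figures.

Coriolis parameter at 53°N:
f = 2Ω sin φ = 2 × 7.29×10⁻⁵ × sin 53° = 1.16×10⁻⁴ s⁻¹
Height gradient: |∂Z/∂n| = 60 m / 156000 m = 3.85×10⁻⁴
On a pressure surface, geostrophic balance gives V_g = (g/f)|∂Z/∂n|:
V_g = 9.81 × 3.85×10⁻⁴ / 1.16×10⁻⁴ = 32.4 m/s

32.4 m s⁻¹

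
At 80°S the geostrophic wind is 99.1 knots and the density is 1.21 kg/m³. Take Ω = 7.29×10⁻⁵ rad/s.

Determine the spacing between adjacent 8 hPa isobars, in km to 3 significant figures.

Coriolis parameter at 80°S:
f = 2Ω sin φ = 2 × 7.29×10⁻⁵ × sin 80° = 1.44×10⁻⁴ s⁻¹
Wind speed in SI: 99.1 knots = 51.0 m/s
Geostrophic balance rearranged: |∂P/∂n| = f ρ V_g
|∂P/∂n| = 1.44×10⁻⁴ × 1.21 × 51.0 = 8.86×10⁻³ Pa/m
Isobar spacing: Δn = ΔP/|∂P/∂n| = 800 Pa / 8.86×10⁻³ Pa/m = 90320 m ≈ 90.3 km

90.3 km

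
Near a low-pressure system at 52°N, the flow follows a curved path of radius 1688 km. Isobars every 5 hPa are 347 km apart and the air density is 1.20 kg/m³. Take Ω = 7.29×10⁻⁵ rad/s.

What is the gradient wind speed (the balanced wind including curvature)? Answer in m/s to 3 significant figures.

9.94 m/s

Coriolis parameter at 52°N:
f = 2Ω sin φ = 2 × 7.29×10⁻⁵ × sin 52° = 1.15×10⁻⁴ s⁻¹
Pressure gradient: |∂P/∂n| = 500 Pa / 347000 m = 1.44×10⁻³ Pa/m
Geostrophic speed: V_g = |∂P/∂n|/(fρ) = 1.44×10⁻³/(1.15×10⁻⁴ × 1.20) = 10.5 m/s
Around a low, centrifugal force acts outward with Coriolis, so pressure-gradient force balances both:
(1/ρ)|∂P/∂n| = fV + V²/R  →  V² + fR·V − fR·V_g = 0
With fR = 1.15×10⁻⁴ × 1688×10³ m = 194 m/s:
V = [−fR + √((fR)² + 4 fR V_g)]/2 = [−194 + √(194² + 4×194×10.5)]/2 = 9.94 m/s
Subgeostrophic (V < V_g = 10.5 m/s), as expected around a low.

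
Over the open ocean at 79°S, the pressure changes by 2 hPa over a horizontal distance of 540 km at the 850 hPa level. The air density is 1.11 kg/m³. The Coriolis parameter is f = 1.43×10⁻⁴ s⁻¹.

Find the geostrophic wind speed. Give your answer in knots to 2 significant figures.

4.5 knots

Pressure gradient: |∂P/∂n| = 200 Pa / 540000 m = 3.70×10⁻⁴ Pa/m
Geostrophic balance (pressure-gradient force = Coriolis force):
V_g = (1/(fρ)) |∂P/∂n| = 3.70×10⁻⁴ / (1.43×10⁻⁴ × 1.11) = 2.33 m/s
Converting: 2.33 m/s × 1.944 = 4.5 knots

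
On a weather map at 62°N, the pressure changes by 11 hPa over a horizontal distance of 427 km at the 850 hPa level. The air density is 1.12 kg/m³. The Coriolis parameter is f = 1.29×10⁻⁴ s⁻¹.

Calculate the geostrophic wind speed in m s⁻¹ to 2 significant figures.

Pressure gradient: |∂P/∂n| = 1100 Pa / 427000 m = 2.58×10⁻³ Pa/m
Geostrophic balance (pressure-gradient force = Coriolis force):
V_g = (1/(fρ)) |∂P/∂n| = 2.58×10⁻³ / (1.29×10⁻⁴ × 1.12) = 17.8 m/s

18 m s⁻¹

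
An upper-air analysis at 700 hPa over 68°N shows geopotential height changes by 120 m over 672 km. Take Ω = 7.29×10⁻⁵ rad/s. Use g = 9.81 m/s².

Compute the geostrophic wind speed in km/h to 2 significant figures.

47 km/h

Coriolis parameter at 68°N:
f = 2Ω sin φ = 2 × 7.29×10⁻⁵ × sin 68° = 1.35×10⁻⁴ s⁻¹
Height gradient: |∂Z/∂n| = 120 m / 672000 m = 1.79×10⁻⁴
On a pressure surface, geostrophic balance gives V_g = (g/f)|∂Z/∂n|:
V_g = 9.81 × 1.79×10⁻⁴ / 1.35×10⁻⁴ = 13.0 m/s
Converting: 13.0 m/s × 3.6 = 47 km/h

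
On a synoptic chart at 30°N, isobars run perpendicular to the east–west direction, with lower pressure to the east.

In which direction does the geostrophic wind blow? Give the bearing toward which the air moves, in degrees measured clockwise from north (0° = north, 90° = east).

180°

The pressure-gradient force points toward the east (bearing 090°).
Geostrophic balance: in the Northern Hemisphere the Coriolis force deflects motion to the right, so the geostrophic wind blows 90° to the right of the pressure-gradient force (low pressure on the left).
Rotating 090° by 90° clockwise gives 180° — the wind blows toward the south.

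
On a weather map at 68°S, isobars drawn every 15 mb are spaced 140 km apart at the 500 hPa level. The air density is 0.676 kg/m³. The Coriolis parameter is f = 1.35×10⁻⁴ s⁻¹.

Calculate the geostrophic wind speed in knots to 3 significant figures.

228 knots

Pressure gradient: |∂P/∂n| = 1500 Pa / 140000 m = 1.07×10⁻² Pa/m
Geostrophic balance (pressure-gradient force = Coriolis force):
V_g = (1/(fρ)) |∂P/∂n| = 1.07×10⁻² / (1.35×10⁻⁴ × 0.676) = 117 m/s
Converting: 117 m/s × 1.944 = 228 knots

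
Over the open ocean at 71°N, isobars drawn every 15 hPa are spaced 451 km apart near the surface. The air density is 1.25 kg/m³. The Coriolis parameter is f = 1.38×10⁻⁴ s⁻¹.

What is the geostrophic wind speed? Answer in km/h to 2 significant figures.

69 km/h

Pressure gradient: |∂P/∂n| = 1500 Pa / 451000 m = 3.33×10⁻³ Pa/m
Geostrophic balance (pressure-gradient force = Coriolis force):
V_g = (1/(fρ)) |∂P/∂n| = 3.33×10⁻³ / (1.38×10⁻⁴ × 1.25) = 19.3 m/s
Converting: 19.3 m/s × 3.6 = 69 km/h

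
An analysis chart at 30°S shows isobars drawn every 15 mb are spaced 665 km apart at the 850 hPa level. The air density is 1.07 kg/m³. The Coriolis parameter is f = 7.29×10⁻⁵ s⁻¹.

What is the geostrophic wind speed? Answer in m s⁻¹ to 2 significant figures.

Pressure gradient: |∂P/∂n| = 1500 Pa / 665000 m = 2.26×10⁻³ Pa/m
Geostrophic balance (pressure-gradient force = Coriolis force):
V_g = (1/(fρ)) |∂P/∂n| = 2.26×10⁻³ / (7.29×10⁻⁵ × 1.07) = 28.9 m/s

29 m s⁻¹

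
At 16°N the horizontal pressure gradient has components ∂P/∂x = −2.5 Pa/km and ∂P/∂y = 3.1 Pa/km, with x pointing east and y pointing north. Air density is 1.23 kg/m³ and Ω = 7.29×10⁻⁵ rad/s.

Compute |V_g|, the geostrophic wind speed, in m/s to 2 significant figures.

81 m/s

Coriolis parameter at 16°N:
f = 2Ω sin φ = 2 × 7.29×10⁻⁵ × sin 16° = 4.02×10⁻⁵ s⁻¹
Component geostrophic relations (x east, y north):
u_g = −(1/(fρ)) ∂P/∂y,  v_g = (1/(fρ)) ∂P/∂x
u_g = −(3.1×10⁻³)/(4.02×10⁻⁵ × 1.23) = −62.7 m/s;  v_g = (−2.5×10⁻³)/(4.02×10⁻⁵ × 1.23) = −50.6 m/s
|V_g| = √(u_g² + v_g²) = 80.6 m/s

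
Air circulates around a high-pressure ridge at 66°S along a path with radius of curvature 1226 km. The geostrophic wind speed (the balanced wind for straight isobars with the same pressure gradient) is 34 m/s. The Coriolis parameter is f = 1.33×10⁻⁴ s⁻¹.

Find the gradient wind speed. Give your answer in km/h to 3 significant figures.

174 km/h

Around a high, pressure-gradient force acts outward with centrifugal, so Coriolis balances both:
fV = (1/ρ)|∂P/∂n| + V²/R  →  V² − fR·V + fR·V_g = 0
With fR = 1.33×10⁻⁴ × 1226×10³ m = 163 m/s:
V = [fR − √((fR)² − 4 fR V_g)]/2 = [163 − √(163² − 4×163×34)]/2 = 48.3 m/s
Supergeostrophic (V > V_g = 34 m/s), as expected around a high.
Converting: 48.3 m/s × 3.6 = 174 km/h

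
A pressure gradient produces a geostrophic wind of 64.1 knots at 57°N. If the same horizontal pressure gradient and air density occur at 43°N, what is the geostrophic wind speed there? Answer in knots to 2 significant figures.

79 knots

With the same pressure gradient and density, V_g ∝ 1/f ∝ 1/sin φ.
V₂ = V₁ · sin φ₁ / sin φ₂ = 64.1 × sin 57° / sin 43°
V₂ = 64.1 × 0.8387/0.6820 = 79 knots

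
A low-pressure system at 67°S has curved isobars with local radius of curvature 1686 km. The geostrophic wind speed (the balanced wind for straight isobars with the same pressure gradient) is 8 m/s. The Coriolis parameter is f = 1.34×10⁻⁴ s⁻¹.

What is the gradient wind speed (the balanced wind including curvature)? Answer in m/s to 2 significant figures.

7.7 m/s

Around a low, centrifugal force acts outward with Coriolis, so pressure-gradient force balances both:
(1/ρ)|∂P/∂n| = fV + V²/R  →  V² + fR·V − fR·V_g = 0
With fR = 1.34×10⁻⁴ × 1686×10³ m = 226 m/s:
V = [−fR + √((fR)² + 4 fR V_g)]/2 = [−226 + √(226² + 4×226×8)]/2 = 7.74 m/s
Subgeostrophic (V < V_g = 8 m/s), as expected around a low.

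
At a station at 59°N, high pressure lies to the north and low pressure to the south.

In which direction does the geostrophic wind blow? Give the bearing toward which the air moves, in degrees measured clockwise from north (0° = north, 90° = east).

270°

The pressure-gradient force points toward the south (bearing 180°).
Geostrophic balance: in the Northern Hemisphere the Coriolis force deflects motion to the right, so the geostrophic wind blows 90° to the right of the pressure-gradient force (low pressure on the left).
Rotating 180° by 90° clockwise gives 270° — the wind blows toward the west.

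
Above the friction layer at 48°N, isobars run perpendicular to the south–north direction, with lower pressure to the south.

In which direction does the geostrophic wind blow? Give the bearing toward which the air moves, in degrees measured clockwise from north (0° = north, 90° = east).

270°

The pressure-gradient force points toward the south (bearing 180°).
Geostrophic balance: in the Northern Hemisphere the Coriolis force deflects motion to the right, so the geostrophic wind blows 90° to the right of the pressure-gradient force (low pressure on the left).
Rotating 180° by 90° clockwise gives 270° — the wind blows toward the west.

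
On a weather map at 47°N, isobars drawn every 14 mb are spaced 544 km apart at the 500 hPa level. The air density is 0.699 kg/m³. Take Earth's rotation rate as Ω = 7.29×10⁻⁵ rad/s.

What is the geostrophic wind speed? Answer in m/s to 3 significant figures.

34.5 m/s

Coriolis parameter at 47°N:
f = 2Ω sin φ = 2 × 7.29×10⁻⁵ × sin 47° = 1.07×10⁻⁴ s⁻¹
Pressure gradient: |∂P/∂n| = 1400 Pa / 544000 m = 2.57×10⁻³ Pa/m
Geostrophic balance (pressure-gradient force = Coriolis force):
V_g = (1/(fρ)) |∂P/∂n| = 2.57×10⁻³ / (1.07×10⁻⁴ × 0.699) = 34.5 m/s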